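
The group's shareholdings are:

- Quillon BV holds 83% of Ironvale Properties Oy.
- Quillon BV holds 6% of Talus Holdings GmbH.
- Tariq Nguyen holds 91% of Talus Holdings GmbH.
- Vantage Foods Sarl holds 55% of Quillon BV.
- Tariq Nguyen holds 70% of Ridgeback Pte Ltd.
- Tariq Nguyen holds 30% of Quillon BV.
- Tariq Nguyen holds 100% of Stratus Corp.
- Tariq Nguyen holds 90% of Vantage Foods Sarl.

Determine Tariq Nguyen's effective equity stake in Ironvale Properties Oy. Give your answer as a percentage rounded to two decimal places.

Tariq reaches Ironvale along 2 paths.
Via Quillon: 30% × 83% = 24.9%.
Via Vantage → Quillon: 90% × 55% × 83% = 41.085%.
Total: 24.9% + 41.085% = 65.985%.
Rounded: 65.99%.

65.99%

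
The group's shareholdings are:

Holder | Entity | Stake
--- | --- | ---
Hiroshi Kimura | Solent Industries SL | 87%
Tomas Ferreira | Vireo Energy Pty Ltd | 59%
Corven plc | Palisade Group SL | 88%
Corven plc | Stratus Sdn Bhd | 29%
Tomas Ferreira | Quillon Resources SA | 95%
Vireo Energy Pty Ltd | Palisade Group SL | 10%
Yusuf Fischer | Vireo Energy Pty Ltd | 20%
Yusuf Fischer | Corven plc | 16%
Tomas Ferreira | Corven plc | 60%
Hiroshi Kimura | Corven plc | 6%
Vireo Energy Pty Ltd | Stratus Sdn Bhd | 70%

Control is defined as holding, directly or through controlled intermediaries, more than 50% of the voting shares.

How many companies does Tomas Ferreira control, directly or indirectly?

5

Tomas holds 59% of Vireo, so Tomas controls Vireo.
Tomas holds 60% of Corven, so Tomas controls Corven.
Vireo and Corven together hold 70% + 29% = 99% of Stratus, so Tomas controls Stratus.
Corven and Vireo together hold 88% + 10% = 98% of Palisade, so Tomas controls Palisade.
Tomas holds 95% of Quillon, so Tomas controls Quillon.
No other company's threshold is met.
Tomas controls 5 companies.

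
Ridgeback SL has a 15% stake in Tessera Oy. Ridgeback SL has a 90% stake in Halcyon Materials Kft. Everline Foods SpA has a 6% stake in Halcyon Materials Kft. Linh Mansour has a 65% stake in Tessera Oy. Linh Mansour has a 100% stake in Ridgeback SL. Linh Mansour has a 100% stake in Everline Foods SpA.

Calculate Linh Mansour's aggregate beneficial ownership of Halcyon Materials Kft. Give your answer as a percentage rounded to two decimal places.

Linh reaches Halcyon along 2 paths.
Via Ridgeback: 100% × 90% = 90%.
Via Everline: 100% × 6% = 6%.
Total: 90% + 6% = 96%.
Rounded: 96.00%.

96.00%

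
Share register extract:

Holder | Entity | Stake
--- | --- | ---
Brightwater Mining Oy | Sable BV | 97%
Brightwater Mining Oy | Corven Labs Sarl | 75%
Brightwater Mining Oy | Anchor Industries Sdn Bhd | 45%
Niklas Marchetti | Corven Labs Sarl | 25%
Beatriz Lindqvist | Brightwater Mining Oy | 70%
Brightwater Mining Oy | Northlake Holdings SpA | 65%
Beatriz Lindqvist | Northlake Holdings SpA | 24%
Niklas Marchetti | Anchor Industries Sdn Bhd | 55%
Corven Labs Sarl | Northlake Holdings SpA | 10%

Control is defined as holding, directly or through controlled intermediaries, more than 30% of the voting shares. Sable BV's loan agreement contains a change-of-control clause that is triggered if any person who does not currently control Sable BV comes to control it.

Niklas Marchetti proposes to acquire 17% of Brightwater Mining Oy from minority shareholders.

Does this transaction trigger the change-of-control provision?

The purchase changes only Niklas's holdings, so Niklas is the only person who could newly come to control Sable.
Niklas holds 55% of Anchor, so Niklas controls Anchor.
Neither Niklas nor any entity Niklas controls holds any voting interest in Sable.
So before the transaction, Niklas does not control Sable.
After the purchase, Niklas holds 17% of Brightwater directly.
Niklas's side now holds 17% of Brightwater, not > 30%, so Niklas still does not control Brightwater.
After the transaction, neither Niklas nor any entity Niklas controls holds a voting interest in Sable, so Niklas still does not control it.
No new person acquires control, so the clause is not triggered.

No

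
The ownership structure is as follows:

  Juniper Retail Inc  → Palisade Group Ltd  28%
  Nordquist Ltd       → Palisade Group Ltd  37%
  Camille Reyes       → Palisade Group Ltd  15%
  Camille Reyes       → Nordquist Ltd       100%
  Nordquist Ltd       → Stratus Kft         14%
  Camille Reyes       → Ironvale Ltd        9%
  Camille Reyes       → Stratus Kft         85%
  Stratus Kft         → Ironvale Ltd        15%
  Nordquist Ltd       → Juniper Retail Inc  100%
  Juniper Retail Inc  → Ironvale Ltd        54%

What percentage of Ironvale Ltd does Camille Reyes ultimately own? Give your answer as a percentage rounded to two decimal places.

77.85%

Camille reaches Ironvale along 4 paths.
Direct stake: 9% = 9%.
Via Nordquist → Juniper: 100% × 100% × 54% = 54%.
Via Stratus: 85% × 15% = 12.75%.
Via Nordquist → Stratus: 100% × 14% × 15% = 2.1%.
Total: 9% + 54% + 12.75% + 2.1% = 77.85%.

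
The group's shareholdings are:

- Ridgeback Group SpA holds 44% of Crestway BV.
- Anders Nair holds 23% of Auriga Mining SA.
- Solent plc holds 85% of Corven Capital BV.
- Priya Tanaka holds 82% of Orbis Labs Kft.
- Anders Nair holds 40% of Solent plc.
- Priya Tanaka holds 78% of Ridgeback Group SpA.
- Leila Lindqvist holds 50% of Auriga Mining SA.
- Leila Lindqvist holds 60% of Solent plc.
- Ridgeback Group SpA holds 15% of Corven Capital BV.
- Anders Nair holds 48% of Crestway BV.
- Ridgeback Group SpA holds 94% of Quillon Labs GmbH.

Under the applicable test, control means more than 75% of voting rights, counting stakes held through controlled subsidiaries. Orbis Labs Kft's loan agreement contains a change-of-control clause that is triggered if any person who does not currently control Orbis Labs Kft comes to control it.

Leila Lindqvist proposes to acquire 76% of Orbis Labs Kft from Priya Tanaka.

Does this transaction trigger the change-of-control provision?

Yes

The purchase adds only to Leila's holdings (Priya's stake shrinks), so Leila is the only person who could newly come to control Orbis.
Leila's largest direct stake is 60% in Solent, which does not meet the threshold, so Leila controls no company.
Neither Leila nor any entity Leila controls holds any voting interest in Orbis.
So before the transaction, Leila does not control Orbis.
After the purchase, Leila holds 76% of Orbis directly, and Priya's stake falls to 6%.
Leila holds 76% of Orbis, so Leila controls Orbis.
Leila did not control Orbis before and does after, so the clause is triggered.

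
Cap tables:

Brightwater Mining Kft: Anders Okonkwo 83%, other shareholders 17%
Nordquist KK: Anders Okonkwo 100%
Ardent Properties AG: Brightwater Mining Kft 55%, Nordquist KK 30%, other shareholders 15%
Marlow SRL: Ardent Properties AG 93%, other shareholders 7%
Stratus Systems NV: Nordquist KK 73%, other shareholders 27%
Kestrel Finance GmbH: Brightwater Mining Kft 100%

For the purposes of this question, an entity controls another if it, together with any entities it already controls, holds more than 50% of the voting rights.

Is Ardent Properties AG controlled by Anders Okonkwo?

Yes

Anders holds 100% of Nordquist, so Anders controls Nordquist.
Anders holds 83% of Brightwater, so Anders controls Brightwater.
Brightwater and Nordquist together hold 55% + 30% = 85% of Ardent, so Anders controls Ardent.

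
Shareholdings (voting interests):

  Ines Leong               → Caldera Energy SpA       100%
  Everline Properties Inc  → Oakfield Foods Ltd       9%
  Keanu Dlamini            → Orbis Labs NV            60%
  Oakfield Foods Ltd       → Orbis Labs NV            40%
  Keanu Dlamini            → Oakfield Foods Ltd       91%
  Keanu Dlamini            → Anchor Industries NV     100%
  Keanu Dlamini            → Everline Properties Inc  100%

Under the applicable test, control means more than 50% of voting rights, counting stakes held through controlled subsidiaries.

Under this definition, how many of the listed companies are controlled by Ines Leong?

1

Ines holds 100% of Caldera, so Ines controls Caldera.
No other company's threshold is met.
Ines controls 1 company.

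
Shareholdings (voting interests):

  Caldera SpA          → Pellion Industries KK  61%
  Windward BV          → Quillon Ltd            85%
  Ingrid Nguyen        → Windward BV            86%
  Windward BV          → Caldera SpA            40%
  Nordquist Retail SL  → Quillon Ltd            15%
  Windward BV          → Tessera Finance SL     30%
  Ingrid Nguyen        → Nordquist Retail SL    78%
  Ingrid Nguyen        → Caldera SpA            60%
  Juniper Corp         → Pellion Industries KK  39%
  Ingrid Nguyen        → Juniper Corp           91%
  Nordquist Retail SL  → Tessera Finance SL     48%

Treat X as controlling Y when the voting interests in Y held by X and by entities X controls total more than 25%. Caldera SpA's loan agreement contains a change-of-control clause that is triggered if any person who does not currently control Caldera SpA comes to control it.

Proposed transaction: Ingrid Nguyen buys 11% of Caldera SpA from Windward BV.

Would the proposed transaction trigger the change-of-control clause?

The purchase adds only to Ingrid's holdings (Windward's stake shrinks), so Ingrid is the only person who could newly come to control Caldera.
Ingrid holds 86% of Windward, so Ingrid controls Windward.
Windward and Ingrid together hold 40% + 60% = 100% of Caldera, so Ingrid controls Caldera.
So Ingrid already controls Caldera before the transaction.
After the purchase, Ingrid's direct stake in Caldera rises to 60% + 11% = 71%, and Windward's stake falls to 29%.
Ingrid controlled Caldera already, so this is not a new person acquiring control; every other person's position is unchanged or reduced.
No new person acquires control, so the clause is not triggered.

No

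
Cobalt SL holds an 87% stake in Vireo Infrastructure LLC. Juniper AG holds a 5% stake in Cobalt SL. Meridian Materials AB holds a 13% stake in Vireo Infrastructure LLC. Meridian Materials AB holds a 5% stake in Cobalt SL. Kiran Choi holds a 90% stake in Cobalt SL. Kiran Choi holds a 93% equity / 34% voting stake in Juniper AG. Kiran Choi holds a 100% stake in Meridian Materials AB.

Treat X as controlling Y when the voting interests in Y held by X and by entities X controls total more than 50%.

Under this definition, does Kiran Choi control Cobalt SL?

Yes

Kiran holds 100% of Meridian, so Kiran controls Meridian.
Meridian and Kiran together hold 5% + 90% = 95% of Cobalt, so Kiran controls Cobalt.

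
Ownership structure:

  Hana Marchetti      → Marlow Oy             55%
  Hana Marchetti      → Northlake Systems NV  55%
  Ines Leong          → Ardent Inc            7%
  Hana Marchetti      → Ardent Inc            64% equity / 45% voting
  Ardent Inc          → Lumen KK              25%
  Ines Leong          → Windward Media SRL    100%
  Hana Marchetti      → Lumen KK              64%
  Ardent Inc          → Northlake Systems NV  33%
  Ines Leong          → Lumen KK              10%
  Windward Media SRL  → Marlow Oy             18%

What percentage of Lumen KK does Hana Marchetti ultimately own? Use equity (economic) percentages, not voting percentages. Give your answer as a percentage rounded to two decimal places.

Hana reaches Lumen along 2 paths.
Via Ardent: 64% × 25% = 16%.
Direct stake: 64% = 64%.
Total: 16% + 64% = 80%.
Rounded: 80.00%.

80.00%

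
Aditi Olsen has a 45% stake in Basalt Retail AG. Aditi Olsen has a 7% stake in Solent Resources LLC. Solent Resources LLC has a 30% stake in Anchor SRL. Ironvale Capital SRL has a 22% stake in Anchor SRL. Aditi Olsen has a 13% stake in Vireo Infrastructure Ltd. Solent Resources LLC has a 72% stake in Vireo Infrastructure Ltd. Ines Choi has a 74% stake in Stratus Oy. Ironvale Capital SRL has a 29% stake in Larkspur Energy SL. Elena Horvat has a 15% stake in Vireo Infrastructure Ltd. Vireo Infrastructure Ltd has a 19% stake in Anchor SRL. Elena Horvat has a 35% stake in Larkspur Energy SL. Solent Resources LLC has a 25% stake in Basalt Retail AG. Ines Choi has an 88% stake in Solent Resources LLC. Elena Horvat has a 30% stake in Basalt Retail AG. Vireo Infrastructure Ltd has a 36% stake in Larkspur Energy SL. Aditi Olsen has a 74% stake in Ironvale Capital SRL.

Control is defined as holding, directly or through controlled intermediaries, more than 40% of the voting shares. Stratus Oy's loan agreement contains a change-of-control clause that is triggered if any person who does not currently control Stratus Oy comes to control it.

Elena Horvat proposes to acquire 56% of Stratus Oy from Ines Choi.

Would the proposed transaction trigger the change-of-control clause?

Yes

The purchase adds only to Elena's holdings (Ines's stake shrinks), so Elena is the only person who could newly come to control Stratus.
Elena's largest direct stake is 35% in Larkspur, which does not meet the threshold, so Elena controls no company.
Neither Elena nor any entity Elena controls holds any voting interest in Stratus.
So before the transaction, Elena does not control Stratus.
After the purchase, Elena holds 56% of Stratus directly, and Ines's stake falls to 18%.
Elena holds 56% of Stratus, so Elena controls Stratus.
Elena did not control Stratus before and does after, so the clause is triggered.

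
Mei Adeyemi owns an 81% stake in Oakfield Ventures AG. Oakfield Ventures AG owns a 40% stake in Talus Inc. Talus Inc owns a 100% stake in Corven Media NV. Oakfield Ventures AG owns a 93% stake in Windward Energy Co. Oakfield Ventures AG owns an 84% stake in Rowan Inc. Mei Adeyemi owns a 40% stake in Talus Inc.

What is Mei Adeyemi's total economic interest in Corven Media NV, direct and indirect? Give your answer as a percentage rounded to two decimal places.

Mei reaches Corven along 2 paths.
Via Talus: 40% × 100% = 40%.
Via Oakfield → Talus: 81% × 40% × 100% = 32.4%.
Total: 40% + 32.4% = 72.4%.
Rounded: 72.40%.

72.40%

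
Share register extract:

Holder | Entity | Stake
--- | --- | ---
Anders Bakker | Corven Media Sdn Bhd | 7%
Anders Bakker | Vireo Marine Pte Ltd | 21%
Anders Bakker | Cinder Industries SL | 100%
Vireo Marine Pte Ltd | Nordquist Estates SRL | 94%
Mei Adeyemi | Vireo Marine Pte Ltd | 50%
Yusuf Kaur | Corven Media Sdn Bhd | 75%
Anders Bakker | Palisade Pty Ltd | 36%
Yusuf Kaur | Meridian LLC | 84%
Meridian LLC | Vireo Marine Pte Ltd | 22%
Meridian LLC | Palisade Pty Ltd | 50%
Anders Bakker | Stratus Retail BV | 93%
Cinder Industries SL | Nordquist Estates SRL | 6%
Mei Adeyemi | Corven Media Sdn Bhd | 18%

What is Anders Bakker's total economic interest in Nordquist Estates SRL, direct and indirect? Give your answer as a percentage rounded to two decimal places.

Anders reaches Nordquist along 2 paths.
Via Cinder: 100% × 6% = 6%.
Via Vireo: 21% × 94% = 19.74%.
Total: 6% + 19.74% = 25.74%.

25.74%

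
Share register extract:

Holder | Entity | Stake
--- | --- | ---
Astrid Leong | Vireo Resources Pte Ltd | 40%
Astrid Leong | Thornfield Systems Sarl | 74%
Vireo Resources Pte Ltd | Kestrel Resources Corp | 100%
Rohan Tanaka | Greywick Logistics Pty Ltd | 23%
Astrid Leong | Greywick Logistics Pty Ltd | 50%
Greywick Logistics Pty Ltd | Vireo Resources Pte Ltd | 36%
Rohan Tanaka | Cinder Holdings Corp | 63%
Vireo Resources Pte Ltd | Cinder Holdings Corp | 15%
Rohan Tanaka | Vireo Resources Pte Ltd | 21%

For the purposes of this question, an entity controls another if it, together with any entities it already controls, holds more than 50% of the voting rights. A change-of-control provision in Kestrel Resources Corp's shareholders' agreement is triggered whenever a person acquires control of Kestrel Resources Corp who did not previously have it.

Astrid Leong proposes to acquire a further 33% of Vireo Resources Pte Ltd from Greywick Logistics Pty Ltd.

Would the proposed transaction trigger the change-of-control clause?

Yes

The purchase adds only to Astrid's holdings (Greywick's stake shrinks), so Astrid is the only person who could newly come to control Kestrel.
Astrid holds 74% of Thornfield, so Astrid controls Thornfield.
Neither Astrid nor any entity Astrid controls holds any voting interest in Kestrel.
So before the transaction, Astrid does not control Kestrel.
After the purchase, Astrid's direct stake in Vireo rises to 40% + 33% = 73%, and Greywick's stake falls to 3%.
Astrid holds 73% of Vireo, so Astrid controls Vireo.
Vireo holds 100% of Kestrel, so Astrid controls Kestrel.
Astrid did not control Kestrel before and does after, so the clause is triggered.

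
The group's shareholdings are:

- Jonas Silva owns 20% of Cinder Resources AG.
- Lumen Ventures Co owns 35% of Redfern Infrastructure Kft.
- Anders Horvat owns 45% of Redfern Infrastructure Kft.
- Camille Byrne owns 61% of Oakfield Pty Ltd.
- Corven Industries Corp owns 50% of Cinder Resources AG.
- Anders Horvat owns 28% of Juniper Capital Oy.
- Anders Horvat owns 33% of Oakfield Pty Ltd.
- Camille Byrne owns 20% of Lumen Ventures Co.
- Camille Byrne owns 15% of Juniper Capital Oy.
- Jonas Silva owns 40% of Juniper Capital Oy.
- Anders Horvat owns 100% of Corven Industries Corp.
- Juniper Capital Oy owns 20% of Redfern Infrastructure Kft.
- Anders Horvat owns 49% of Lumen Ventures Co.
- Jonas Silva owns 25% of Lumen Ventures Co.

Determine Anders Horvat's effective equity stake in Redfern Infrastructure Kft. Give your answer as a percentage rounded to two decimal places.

Anders reaches Redfern along 3 paths.
Direct stake: 45% = 45%.
Via Juniper: 28% × 20% = 5.6%.
Via Lumen: 49% × 35% = 17.15%.
Total: 45% + 5.6% + 17.15% = 67.75%.

67.75%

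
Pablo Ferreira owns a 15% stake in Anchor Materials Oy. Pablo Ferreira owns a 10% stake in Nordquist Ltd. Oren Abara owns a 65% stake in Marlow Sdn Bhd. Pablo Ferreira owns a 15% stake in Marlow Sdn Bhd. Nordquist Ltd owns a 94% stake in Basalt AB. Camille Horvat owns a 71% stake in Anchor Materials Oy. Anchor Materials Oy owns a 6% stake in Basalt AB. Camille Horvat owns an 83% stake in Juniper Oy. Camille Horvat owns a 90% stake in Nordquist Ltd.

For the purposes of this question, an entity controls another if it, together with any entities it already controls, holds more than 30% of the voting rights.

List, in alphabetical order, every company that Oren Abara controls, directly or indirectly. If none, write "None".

Marlow Sdn Bhd

Oren holds 65% of Marlow, so Oren controls Marlow.
No other company's threshold is met.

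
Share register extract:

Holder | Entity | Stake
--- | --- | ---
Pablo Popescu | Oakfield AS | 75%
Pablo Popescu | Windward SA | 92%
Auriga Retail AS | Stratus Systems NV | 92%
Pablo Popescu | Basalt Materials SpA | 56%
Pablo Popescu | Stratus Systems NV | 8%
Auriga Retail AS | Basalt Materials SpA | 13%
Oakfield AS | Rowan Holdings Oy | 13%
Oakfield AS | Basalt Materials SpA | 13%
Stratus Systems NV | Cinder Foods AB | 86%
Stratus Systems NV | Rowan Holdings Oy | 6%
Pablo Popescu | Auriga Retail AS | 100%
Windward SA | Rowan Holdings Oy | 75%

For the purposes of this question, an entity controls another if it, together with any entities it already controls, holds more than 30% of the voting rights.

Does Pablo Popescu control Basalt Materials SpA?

Yes

Pablo holds 100% of Auriga, so Pablo controls Auriga.
Pablo holds 75% of Oakfield, so Pablo controls Oakfield.
Oakfield and Pablo and Auriga together hold 13% + 56% + 13% = 82% of Basalt, so Pablo controls Basalt.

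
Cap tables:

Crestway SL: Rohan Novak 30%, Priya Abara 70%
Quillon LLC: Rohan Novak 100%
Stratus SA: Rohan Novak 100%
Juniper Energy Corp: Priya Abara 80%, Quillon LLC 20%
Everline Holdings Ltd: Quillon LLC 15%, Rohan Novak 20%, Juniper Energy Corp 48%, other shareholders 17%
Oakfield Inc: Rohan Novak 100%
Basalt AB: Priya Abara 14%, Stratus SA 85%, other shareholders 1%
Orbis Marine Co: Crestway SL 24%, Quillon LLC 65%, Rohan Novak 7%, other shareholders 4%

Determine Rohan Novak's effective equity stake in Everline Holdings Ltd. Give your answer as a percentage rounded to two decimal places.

Rohan reaches Everline along 3 paths.
Via Quillon: 100% × 15% = 15%.
Direct stake: 20% = 20%.
Via Quillon → Juniper: 100% × 20% × 48% = 9.6%.
Total: 15% + 20% + 9.6% = 44.6%.
Rounded: 44.60%.

44.60%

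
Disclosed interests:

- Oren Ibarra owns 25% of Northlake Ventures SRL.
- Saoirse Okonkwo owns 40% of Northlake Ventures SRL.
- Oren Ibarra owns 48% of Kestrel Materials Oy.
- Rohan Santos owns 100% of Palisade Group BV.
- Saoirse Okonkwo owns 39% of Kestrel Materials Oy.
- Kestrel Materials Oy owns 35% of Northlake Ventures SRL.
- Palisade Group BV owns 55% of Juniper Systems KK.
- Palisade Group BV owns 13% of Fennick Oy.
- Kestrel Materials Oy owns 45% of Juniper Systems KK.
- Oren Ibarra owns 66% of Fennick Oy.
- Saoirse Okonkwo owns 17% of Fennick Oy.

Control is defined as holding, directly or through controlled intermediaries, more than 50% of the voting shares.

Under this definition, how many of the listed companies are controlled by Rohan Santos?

2

Rohan holds 100% of Palisade, so Rohan controls Palisade.
Palisade holds 55% of Juniper, so Rohan controls Juniper.
No other company's threshold is met.
Rohan controls 2 companies.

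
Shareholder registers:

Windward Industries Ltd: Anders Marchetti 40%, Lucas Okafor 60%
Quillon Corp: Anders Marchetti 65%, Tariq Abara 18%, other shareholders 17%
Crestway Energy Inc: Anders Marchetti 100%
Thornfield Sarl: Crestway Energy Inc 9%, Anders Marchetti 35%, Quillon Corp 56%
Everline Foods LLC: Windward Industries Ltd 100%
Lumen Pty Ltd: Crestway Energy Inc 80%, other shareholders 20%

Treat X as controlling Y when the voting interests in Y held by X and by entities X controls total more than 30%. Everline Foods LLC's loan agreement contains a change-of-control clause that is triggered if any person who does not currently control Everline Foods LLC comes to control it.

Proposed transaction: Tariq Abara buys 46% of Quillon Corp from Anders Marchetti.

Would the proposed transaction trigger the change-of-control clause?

No

The purchase adds only to Tariq's holdings (Anders's stake shrinks), so Tariq is the only person who could newly come to control Everline.
Tariq's largest direct stake is 18% in Quillon, which does not meet the threshold, so Tariq controls no company.
Neither Tariq nor any entity Tariq controls holds any voting interest in Everline.
So before the transaction, Tariq does not control Everline.
After the purchase, Tariq's direct stake in Quillon rises to 18% + 46% = 64%, and Anders's stake falls to 19%.
Tariq holds 64% of Quillon, so Tariq controls Quillon.
Quillon holds 56% of Thornfield, so Tariq controls Thornfield.
After the transaction, neither Tariq nor any entity Tariq controls holds a voting interest in Everline, so Tariq still does not control it.
No new person acquires control, so the clause is not triggered.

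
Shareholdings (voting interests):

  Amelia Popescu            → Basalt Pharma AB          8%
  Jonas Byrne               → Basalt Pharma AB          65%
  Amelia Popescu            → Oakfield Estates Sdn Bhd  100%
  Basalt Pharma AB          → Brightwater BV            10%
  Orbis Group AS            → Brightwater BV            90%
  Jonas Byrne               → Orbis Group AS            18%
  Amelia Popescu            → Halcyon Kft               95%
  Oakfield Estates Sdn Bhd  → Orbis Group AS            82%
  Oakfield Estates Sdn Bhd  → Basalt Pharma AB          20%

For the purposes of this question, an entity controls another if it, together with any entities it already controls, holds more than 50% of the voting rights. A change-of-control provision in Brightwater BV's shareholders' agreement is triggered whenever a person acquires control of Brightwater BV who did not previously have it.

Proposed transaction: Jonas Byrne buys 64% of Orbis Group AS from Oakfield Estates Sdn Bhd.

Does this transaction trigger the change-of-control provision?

Yes

The purchase adds only to Jonas's holdings (Oakfield's stake shrinks), so Jonas is the only person who could newly come to control Brightwater.
Jonas holds 65% of Basalt, so Jonas controls Basalt.
In Brightwater, Jonas's side holds only 10%, not > 50%.
So before the transaction, Jonas does not control Brightwater.
After the purchase, Jonas's direct stake in Orbis rises to 18% + 64% = 82%, and Oakfield's stake falls to 18%.
Jonas holds 82% of Orbis, so Jonas controls Orbis.
Basalt and Orbis together hold 10% + 90% = 100% of Brightwater, so Jonas controls Brightwater.
Jonas did not control Brightwater before and does after, so the clause is triggered.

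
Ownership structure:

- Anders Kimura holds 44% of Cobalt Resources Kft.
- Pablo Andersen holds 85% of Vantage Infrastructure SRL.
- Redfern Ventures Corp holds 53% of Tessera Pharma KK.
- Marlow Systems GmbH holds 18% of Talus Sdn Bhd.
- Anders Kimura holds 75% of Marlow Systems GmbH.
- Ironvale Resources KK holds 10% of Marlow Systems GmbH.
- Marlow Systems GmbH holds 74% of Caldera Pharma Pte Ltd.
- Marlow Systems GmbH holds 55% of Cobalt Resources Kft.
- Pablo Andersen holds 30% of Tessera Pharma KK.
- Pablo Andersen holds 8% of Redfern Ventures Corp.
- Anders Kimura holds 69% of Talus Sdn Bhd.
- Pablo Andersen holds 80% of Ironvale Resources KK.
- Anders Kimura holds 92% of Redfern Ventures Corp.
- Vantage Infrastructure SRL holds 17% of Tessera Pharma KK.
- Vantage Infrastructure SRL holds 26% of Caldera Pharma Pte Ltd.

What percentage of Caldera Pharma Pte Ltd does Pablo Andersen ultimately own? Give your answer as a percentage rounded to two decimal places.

Pablo reaches Caldera along 2 paths.
Via Vantage: 85% × 26% = 22.1%.
Via Ironvale → Marlow: 80% × 10% × 74% = 5.92%.
Total: 22.1% + 5.92% = 28.02%.

28.02%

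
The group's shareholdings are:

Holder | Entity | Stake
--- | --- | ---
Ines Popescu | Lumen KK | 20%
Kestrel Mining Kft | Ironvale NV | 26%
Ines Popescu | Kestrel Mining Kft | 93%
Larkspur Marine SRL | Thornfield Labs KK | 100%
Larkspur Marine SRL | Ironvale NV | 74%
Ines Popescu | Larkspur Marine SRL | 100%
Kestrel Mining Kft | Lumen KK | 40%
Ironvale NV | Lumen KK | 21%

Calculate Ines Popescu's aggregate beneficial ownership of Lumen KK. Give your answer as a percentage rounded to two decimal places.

Ines reaches Lumen along 4 paths.
Direct stake: 20% = 20%.
Via Kestrel: 93% × 40% = 37.2%.
Via Kestrel → Ironvale: 93% × 26% × 21% = 5.0778%.
Via Larkspur → Ironvale: 100% × 74% × 21% = 15.54%.
Total: 20% + 37.2% + 5.0778% + 15.54% = 77.8178%.
Rounded: 77.82%.

77.82%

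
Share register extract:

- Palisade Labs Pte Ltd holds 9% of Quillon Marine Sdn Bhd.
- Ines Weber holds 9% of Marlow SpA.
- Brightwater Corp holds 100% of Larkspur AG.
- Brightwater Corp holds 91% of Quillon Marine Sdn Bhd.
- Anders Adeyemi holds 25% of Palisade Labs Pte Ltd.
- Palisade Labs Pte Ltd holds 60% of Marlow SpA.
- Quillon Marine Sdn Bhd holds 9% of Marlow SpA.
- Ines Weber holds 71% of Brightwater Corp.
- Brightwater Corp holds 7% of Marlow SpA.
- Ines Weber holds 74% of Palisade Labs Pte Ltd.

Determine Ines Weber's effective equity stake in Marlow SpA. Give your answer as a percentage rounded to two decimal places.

64.78%

Ines reaches Marlow along 5 paths.
Via Brightwater: 71% × 7% = 4.97%.
Via Palisade: 74% × 60% = 44.4%.
Via Palisade → Quillon: 74% × 9% × 9% = 0.5994%.
Via Brightwater → Quillon: 71% × 91% × 9% = 5.8149%.
Direct stake: 9% = 9%.
Total: 4.97% + 44.4% + 0.5994% + 5.8149% + 9% = 64.7843%.
Rounded: 64.78%.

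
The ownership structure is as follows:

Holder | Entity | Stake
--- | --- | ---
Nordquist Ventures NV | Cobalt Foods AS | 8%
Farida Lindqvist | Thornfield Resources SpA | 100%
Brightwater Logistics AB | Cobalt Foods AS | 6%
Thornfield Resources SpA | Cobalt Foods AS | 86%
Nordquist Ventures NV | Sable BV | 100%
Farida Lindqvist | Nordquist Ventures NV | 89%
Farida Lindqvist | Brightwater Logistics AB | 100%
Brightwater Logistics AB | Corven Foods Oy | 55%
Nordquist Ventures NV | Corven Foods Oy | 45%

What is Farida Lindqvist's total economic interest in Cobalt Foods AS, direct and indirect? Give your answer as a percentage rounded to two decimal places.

Farida reaches Cobalt along 3 paths.
Via Thornfield: 100% × 86% = 86%.
Via Brightwater: 100% × 6% = 6%.
Via Nordquist: 89% × 8% = 7.12%.
Total: 86% + 6% + 7.12% = 99.12%.

99.12%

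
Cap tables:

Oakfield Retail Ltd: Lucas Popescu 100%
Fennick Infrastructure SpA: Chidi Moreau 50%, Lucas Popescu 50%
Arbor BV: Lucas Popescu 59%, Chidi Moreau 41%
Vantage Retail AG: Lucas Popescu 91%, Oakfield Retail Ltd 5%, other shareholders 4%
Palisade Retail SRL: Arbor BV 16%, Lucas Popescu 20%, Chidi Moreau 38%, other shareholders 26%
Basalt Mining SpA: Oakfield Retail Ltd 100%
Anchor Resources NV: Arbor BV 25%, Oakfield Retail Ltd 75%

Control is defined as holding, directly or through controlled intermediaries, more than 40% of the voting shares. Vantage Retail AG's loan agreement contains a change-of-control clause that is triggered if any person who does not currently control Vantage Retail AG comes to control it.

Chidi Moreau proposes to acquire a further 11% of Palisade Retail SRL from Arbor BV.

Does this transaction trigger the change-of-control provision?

No

The purchase adds only to Chidi's holdings (Arbor's stake shrinks), so Chidi is the only person who could newly come to control Vantage.
Chidi holds 50% of Fennick, so Chidi controls Fennick.
Chidi holds 41% of Arbor, so Chidi controls Arbor.
Arbor and Chidi together hold 16% + 38% = 54% of Palisade, so Chidi controls Palisade.
Neither Chidi nor any entity Chidi controls holds any voting interest in Vantage.
So before the transaction, Chidi does not control Vantage.
After the purchase, Chidi's direct stake in Palisade rises to 38% + 11% = 49%, and Arbor's stake falls to 5%.
Arbor and Chidi together hold 5% + 49% = 54% of Palisade, so Chidi controls Palisade.
After the transaction, neither Chidi nor any entity Chidi controls holds a voting interest in Vantage, so Chidi still does not control it.
No new person acquires control, so the clause is not triggered.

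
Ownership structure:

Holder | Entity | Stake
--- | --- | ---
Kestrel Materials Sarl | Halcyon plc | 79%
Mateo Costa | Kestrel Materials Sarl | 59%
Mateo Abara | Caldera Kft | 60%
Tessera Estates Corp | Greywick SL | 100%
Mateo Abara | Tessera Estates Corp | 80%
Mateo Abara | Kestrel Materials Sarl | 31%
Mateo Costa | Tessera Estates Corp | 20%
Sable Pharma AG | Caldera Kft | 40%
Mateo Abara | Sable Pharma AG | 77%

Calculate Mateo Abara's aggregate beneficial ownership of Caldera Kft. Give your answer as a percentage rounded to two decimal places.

90.80%

Mateo Abara reaches Caldera along 2 paths.
Via Sable: 77% × 40% = 30.8%.
Direct stake: 60% = 60%.
Total: 30.8% + 60% = 90.8%.
Rounded: 90.80%.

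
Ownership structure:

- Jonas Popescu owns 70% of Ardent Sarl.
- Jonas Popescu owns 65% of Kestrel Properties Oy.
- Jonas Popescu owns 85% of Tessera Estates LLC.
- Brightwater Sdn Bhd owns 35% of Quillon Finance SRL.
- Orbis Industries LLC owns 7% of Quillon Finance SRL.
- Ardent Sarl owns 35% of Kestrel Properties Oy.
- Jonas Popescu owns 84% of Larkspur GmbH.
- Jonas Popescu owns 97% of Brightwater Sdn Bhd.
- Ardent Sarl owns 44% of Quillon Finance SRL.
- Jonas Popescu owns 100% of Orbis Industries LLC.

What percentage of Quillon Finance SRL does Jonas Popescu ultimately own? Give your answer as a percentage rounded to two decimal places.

71.75%

Jonas reaches Quillon along 3 paths.
Via Ardent: 70% × 44% = 30.8%.
Via Brightwater: 97% × 35% = 33.95%.
Via Orbis: 100% × 7% = 7%.
Total: 30.8% + 33.95% + 7% = 71.75%.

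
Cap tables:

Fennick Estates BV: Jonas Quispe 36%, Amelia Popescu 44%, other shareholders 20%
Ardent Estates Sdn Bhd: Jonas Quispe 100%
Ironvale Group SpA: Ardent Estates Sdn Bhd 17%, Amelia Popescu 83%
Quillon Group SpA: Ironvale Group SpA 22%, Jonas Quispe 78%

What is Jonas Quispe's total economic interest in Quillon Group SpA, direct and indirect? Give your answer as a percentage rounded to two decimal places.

81.74%

Jonas reaches Quillon along 2 paths.
Via Ardent → Ironvale: 100% × 17% × 22% = 3.74%.
Direct stake: 78% = 78%.
Total: 3.74% + 78% = 81.74%.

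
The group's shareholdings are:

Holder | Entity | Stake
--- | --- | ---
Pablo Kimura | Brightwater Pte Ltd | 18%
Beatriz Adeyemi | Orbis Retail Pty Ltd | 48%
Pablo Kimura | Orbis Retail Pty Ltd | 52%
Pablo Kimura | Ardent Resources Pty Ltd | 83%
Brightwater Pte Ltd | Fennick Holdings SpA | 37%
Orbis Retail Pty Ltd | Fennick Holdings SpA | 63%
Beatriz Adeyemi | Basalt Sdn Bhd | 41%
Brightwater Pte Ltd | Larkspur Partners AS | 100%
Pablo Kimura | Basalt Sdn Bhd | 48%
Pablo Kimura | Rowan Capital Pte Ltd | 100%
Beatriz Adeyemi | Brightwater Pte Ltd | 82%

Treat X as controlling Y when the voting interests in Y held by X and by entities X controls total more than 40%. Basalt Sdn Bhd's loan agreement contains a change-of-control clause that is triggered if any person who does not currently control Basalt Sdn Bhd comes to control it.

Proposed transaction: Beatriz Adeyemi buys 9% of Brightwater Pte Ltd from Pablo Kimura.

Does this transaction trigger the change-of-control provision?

No

The purchase adds only to Beatriz's holdings (Pablo's stake shrinks), so Beatriz is the only person who could newly come to control Basalt.
Beatriz holds 41% of Basalt, so Beatriz controls Basalt.
So Beatriz already controls Basalt before the transaction.
After the purchase, Beatriz's direct stake in Brightwater rises to 82% + 9% = 91%, and Pablo's stake falls to 9%.
Beatriz controlled Basalt already, so this is not a new person acquiring control; every other person's position is unchanged or reduced.
No new person acquires control, so the clause is not triggered.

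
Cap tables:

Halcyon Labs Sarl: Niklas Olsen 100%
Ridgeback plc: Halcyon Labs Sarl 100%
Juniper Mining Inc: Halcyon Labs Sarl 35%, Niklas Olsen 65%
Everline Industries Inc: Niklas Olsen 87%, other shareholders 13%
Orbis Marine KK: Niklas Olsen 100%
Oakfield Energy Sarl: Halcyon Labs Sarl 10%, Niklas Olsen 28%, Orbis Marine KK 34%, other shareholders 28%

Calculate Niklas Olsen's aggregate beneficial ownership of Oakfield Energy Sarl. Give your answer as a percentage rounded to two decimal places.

Niklas reaches Oakfield along 3 paths.
Via Halcyon: 100% × 10% = 10%.
Direct stake: 28% = 28%.
Via Orbis: 100% × 34% = 34%.
Total: 10% + 28% + 34% = 72%.
Rounded: 72.00%.

72.00%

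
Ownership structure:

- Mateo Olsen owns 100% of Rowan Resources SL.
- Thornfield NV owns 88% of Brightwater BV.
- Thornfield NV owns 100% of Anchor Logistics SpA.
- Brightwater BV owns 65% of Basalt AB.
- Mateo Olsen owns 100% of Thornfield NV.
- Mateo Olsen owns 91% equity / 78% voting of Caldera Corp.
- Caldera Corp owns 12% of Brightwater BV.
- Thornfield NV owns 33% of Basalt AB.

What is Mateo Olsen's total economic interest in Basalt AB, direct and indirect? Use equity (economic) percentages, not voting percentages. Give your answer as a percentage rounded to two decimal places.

Mateo reaches Basalt along 3 paths.
Via Thornfield: 100% × 33% = 33%.
Via Caldera → Brightwater: 91% × 12% × 65% = 7.098%.
Via Thornfield → Brightwater: 100% × 88% × 65% = 57.2%.
Total: 33% + 7.098% + 57.2% = 97.298%.
Rounded: 97.30%.

97.30%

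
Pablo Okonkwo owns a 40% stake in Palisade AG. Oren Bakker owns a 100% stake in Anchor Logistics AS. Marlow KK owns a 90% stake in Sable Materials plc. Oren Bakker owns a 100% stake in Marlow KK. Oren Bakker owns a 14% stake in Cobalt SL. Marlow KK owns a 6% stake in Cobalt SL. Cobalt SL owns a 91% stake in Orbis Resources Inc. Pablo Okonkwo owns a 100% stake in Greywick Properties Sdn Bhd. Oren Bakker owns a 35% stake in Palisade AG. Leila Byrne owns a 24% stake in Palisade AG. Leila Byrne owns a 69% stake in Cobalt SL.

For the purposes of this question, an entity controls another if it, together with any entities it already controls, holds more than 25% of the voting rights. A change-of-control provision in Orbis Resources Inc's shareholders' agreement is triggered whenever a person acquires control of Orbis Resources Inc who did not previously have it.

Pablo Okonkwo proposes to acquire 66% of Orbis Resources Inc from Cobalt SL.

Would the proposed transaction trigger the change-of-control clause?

The purchase adds only to Pablo's holdings (Cobalt's stake shrinks), so Pablo is the only person who could newly come to control Orbis.
Pablo holds 40% of Palisade, so Pablo controls Palisade.
Pablo holds 100% of Greywick, so Pablo controls Greywick.
Neither Pablo nor any entity Pablo controls holds any voting interest in Orbis.
So before the transaction, Pablo does not control Orbis.
After the purchase, Pablo holds 66% of Orbis directly, and Cobalt's stake falls to 25%.
Pablo holds 66% of Orbis, so Pablo controls Orbis.
Pablo did not control Orbis before and does after, so the clause is triggered.

Yes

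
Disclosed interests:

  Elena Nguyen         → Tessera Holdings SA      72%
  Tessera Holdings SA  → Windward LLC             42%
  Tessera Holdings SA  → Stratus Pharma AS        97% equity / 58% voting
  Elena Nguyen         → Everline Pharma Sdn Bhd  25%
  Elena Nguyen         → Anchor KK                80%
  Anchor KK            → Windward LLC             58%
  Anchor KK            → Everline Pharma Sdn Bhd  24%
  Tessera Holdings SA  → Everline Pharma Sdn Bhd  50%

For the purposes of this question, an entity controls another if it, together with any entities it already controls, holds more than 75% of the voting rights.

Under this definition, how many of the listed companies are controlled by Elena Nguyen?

Elena holds 80% of Anchor, so Elena controls Anchor.
No other company's threshold is met.
Elena controls 1 company.

1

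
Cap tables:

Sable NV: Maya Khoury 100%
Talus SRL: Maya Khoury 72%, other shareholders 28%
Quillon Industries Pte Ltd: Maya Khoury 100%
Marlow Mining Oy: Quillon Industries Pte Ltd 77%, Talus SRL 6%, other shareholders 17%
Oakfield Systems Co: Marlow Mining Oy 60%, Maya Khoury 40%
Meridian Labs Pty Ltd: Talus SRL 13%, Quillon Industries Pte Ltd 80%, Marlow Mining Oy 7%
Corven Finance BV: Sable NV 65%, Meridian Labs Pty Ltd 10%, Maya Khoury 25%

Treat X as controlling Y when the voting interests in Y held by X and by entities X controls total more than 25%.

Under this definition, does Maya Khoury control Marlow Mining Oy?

Yes

Maya holds 100% of Quillon, so Maya controls Quillon.
Maya holds 72% of Talus, so Maya controls Talus.
Quillon and Talus together hold 77% + 6% = 83% of Marlow, so Maya controls Marlow.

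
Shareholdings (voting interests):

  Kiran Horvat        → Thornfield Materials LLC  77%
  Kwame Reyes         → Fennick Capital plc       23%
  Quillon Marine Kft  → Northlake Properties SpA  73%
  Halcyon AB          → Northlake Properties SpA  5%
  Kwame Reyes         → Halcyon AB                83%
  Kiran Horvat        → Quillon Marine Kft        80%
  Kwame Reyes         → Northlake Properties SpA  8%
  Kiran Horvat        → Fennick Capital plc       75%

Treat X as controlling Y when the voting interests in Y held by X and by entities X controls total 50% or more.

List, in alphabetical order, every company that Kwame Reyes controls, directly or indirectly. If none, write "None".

Kwame holds 83% of Halcyon, so Kwame controls Halcyon.
No other company's threshold is met.

Halcyon AB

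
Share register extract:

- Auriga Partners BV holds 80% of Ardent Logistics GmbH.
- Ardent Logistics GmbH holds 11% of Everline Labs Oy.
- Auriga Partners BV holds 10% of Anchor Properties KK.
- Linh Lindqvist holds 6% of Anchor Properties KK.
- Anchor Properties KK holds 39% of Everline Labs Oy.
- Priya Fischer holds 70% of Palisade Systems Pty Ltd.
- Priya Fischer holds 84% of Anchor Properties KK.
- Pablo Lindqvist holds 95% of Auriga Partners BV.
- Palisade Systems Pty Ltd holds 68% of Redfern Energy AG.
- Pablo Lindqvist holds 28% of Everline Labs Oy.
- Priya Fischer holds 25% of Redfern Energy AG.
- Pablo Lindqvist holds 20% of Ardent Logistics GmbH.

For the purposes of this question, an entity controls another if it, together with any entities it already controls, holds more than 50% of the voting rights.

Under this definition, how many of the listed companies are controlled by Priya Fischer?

Priya holds 84% of Anchor, so Priya controls Anchor.
Priya holds 70% of Palisade, so Priya controls Palisade.
Priya and Palisade together hold 25% + 68% = 93% of Redfern, so Priya controls Redfern.
No other company's threshold is met.
Priya controls 3 companies.

3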